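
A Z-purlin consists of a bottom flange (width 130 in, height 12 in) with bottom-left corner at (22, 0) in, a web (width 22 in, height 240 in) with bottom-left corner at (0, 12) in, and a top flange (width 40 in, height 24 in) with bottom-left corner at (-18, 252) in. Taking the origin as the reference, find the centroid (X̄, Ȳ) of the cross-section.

bottom flange: A = 130 × 12 = 1560.00, centroid at (87.00, 6.00).
web: A = 22 × 240 = 5280.00, centroid at (11.00, 132.00).
top flange: A = 40 × 24 = 960.00, centroid at (2.00, 264.00).
ΣA = 7800.00 in²
ΣAX̄ = (1560.00)(87.00) + (5280.00)(11.00) + (960.00)(2.00) = 195720.00 in³
ΣAȲ = (1560.00)(6.00) + (5280.00)(132.00) + (960.00)(264.00) = 959760.00 in³
X̄ = 195720.00 / 7800.00 = 25.09 in
Ȳ = 959760.00 / 7800.00 = 123.05 in

X̄ = 25.09 in, Ȳ = 123.05 in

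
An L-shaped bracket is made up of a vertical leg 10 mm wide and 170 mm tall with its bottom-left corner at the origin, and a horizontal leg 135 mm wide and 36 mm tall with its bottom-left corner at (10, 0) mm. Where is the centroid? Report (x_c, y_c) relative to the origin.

vertical leg: A = 10 × 170 = 1700.00, centroid at (5.00, 85.00).
horizontal leg: A = 135 × 36 = 4860.00, centroid at (77.50, 18.00).
ΣA = 6560.00 mm²
ΣAx_c = (1700.00)(5.00) + (4860.00)(77.50) = 385150.00 mm³
ΣAy_c = (1700.00)(85.00) + (4860.00)(18.00) = 231980.00 mm³
x_c = 385150.00 / 6560.00 = 58.71 mm
y_c = 231980.00 / 6560.00 = 35.36 mm

x_c = 58.71 mm, y_c = 35.36 mm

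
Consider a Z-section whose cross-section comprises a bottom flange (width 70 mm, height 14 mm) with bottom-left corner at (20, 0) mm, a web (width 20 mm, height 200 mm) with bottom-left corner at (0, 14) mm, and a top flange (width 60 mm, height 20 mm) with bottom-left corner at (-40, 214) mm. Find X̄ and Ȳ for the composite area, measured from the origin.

bottom flange: A = 70 × 14 = 980.00, centroid at (55.00, 7.00).
web: A = 20 × 200 = 4000.00, centroid at (10.00, 114.00).
top flange: A = 60 × 20 = 1200.00, centroid at (-10.00, 224.00).
ΣA = 6180.00 mm²
ΣAX̄ = (980.00)(55.00) + (4000.00)(10.00) + (1200.00)(-10.00) = 81900.00 mm³
ΣAȲ = (980.00)(7.00) + (4000.00)(114.00) + (1200.00)(224.00) = 731660.00 mm³
X̄ = 81900.00 / 6180.00 = 13.25 mm
Ȳ = 731660.00 / 6180.00 = 118.39 mm

X̄ = 13.25 mm, Ȳ = 118.39 mm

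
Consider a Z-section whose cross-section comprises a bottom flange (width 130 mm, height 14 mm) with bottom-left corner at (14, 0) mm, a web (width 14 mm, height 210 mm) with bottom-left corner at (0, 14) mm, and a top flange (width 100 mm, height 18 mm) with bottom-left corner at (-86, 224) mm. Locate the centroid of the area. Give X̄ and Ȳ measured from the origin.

X̄ = 15.18 mm, Ȳ = 119.21 mm

bottom flange: A = 130 × 14 = 1820.00, centroid at (79.00, 7.00).
web: A = 14 × 210 = 2940.00, centroid at (7.00, 119.00).
top flange: A = 100 × 18 = 1800.00, centroid at (-36.00, 233.00).
ΣA = 6560.00 mm²
ΣAX̄ = (1820.00)(79.00) + (2940.00)(7.00) + (1800.00)(-36.00) = 99560.00 mm³
ΣAȲ = (1820.00)(7.00) + (2940.00)(119.00) + (1800.00)(233.00) = 782000.00 mm³
X̄ = 99560.00 / 6560.00 = 15.18 mm
Ȳ = 782000.00 / 6560.00 = 119.21 mm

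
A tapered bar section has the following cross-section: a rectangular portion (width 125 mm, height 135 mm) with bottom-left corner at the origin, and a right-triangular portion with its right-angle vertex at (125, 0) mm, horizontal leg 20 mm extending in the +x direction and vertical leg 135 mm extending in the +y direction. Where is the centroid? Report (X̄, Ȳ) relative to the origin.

Part | A | x̄ᵢ | ȳᵢ | A·x̄ᵢ | A·ȳᵢ
rectangular portion | 16875.00 | 62.50 | 67.50 | 1054687.50 | 1139062.50
triangular portion | 1350.00 | 131.67 | 45.00 | 177750.00 | 60750.00
Σ | 18225.00 |  |  | 1232437.50 | 1199812.50
X̄ = 1232437.50 / 18225.00 = 67.62 mm
Ȳ = 1199812.50 / 18225.00 = 65.83 mm

X̄ = 67.62 mm, Ȳ = 65.83 mm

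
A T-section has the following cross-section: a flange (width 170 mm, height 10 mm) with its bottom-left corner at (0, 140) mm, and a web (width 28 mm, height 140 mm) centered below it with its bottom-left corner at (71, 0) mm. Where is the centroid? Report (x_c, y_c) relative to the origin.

Part | A | x̄ᵢ | ȳᵢ | A·x̄ᵢ | A·ȳᵢ
web | 3920.00 | 85.00 | 70.00 | 333200.00 | 274400.00
flange | 1700.00 | 85.00 | 145.00 | 144500.00 | 246500.00
Σ | 5620.00 |  |  | 477700.00 | 520900.00
x_c = 477700.00 / 5620.00 = 85.00 mm
y_c = 520900.00 / 5620.00 = 92.69 mm

x_c = 85.00 mm, y_c = 92.69 mm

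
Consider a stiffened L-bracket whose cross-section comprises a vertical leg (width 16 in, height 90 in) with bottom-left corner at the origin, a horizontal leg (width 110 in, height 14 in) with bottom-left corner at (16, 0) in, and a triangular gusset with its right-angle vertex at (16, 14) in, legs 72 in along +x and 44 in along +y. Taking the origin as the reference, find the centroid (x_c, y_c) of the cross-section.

vertical leg: A = 16 × 90 = 1440.00, centroid at (8.00, 45.00).
horizontal leg: A = 110 × 14 = 1540.00, centroid at (71.00, 7.00).
gusset: A = ½·72·44 = 1584.00, centroid at (40.00, 28.67).
ΣA = 4564.00 in², ΣAx_c = 184220.00 in³, ΣAy_c = 120988.00 in³.
x_c = 184220.00/4564.00 = 40.36 in; y_c = 120988.00/4564.00 = 26.51 in.

x_c = 40.36 in, y_c = 26.51 in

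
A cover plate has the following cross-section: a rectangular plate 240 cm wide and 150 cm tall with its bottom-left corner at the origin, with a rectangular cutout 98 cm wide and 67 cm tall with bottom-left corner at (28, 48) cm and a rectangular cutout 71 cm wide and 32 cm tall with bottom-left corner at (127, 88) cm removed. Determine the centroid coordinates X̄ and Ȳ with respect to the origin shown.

plate: A = 240 × 150 = 36000.00, centroid at (120.00, 75.00).
hole 1: A = −(98 × 67) = -6566.00, centroid at (77.00, 81.50).
hole 2: A = −(71 × 32) = -2272.00, centroid at (162.50, 104.00).
ΣA = 27162.00 cm²
ΣAX̄ = (36000.00)(120.00) + (-6566.00)(77.00) + (-2272.00)(162.50) = 3445218.00 cm³
ΣAȲ = (36000.00)(75.00) + (-6566.00)(81.50) + (-2272.00)(104.00) = 1928583.00 cm³
X̄ = 3445218.00 / 27162.00 = 126.84 cm
Ȳ = 1928583.00 / 27162.00 = 71.00 cm

X̄ = 126.84 cm, Ȳ = 71.00 cm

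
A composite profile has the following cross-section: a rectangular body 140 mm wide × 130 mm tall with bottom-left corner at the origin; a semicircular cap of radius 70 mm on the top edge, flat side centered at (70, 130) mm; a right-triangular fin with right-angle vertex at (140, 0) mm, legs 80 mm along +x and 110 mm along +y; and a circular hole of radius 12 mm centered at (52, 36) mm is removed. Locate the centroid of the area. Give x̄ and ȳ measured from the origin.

x̄ = 84.52 mm, ȳ = 85.69 mm

Part | A | x̄ᵢ | ȳᵢ | A·x̄ᵢ | A·ȳᵢ
rectangular body | 18200.00 | 70.00 | 65.00 | 1274000.00 | 1183000.00
semicircular top | 7696.90 | 70.00 | 159.71 | 538783.14 | 1229263.93
triangular fin | 4400.00 | 166.67 | 36.67 | 733333.33 | 161333.33
hole | -452.39 | 52.00 | 36.00 | -23524.25 | -16286.02
Σ | 29844.51 |  |  | 2522592.23 | 2557311.24
x̄ = 2522592.23 / 29844.51 = 84.52 mm
ȳ = 2557311.24 / 29844.51 = 85.69 mm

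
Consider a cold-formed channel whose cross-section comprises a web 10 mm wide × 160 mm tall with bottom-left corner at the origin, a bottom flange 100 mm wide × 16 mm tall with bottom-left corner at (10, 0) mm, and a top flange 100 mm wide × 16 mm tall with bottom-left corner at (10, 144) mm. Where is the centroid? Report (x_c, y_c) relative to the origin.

Part | A | x̄ᵢ | ȳᵢ | A·x̄ᵢ | A·ȳᵢ
web | 1600.00 | 5.00 | 80.00 | 8000.00 | 128000.00
bottom flange | 1600.00 | 60.00 | 8.00 | 96000.00 | 12800.00
top flange | 1600.00 | 60.00 | 152.00 | 96000.00 | 243200.00
Σ | 4800.00 |  |  | 200000.00 | 384000.00
x_c = 200000.00 / 4800.00 = 41.67 mm
y_c = 384000.00 / 4800.00 = 80.00 mm

x_c = 41.67 mm, y_c = 80.00 mm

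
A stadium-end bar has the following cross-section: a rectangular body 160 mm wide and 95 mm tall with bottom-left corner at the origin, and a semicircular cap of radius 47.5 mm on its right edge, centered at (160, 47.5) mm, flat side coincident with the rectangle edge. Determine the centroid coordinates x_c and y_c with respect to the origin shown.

x_c = 98.94 mm, y_c = 47.50 mm

Part | A | x̄ᵢ | ȳᵢ | A·x̄ᵢ | A·ȳᵢ
rectangular body | 15200.00 | 80.00 | 47.50 | 1216000.00 | 722000.00
semicircular end | 3544.11 | 180.16 | 47.50 | 638505.39 | 168345.19
Σ | 18744.11 |  |  | 1854505.39 | 890345.19
x_c = 1854505.39 / 18744.11 = 98.94 mm
y_c = 890345.19 / 18744.11 = 47.50 mm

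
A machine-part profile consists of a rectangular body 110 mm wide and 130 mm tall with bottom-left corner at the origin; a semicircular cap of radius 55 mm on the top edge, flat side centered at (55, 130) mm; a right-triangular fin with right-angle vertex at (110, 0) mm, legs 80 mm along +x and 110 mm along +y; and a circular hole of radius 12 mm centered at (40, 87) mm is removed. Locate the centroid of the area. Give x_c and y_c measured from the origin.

rectangular body: A = 110 × 130 = 14300.00, centroid at (55.00, 65.00).
semicircular top: A = ½π·55² = 4751.66, centroid at (55.00, 153.34).
triangular fin: A = ½·80·110 = 4400.00, centroid at (136.67, 36.67).
hole: A = −π·12² = -452.39, centroid at (40.00, 87.00).
ΣA = 22999.27 mm²
ΣAx_c = (14300.00)(55.00) + (4751.66)(55.00) + (4400.00)(136.67) + (-452.39)(40.00) = 1631079.00 mm³
ΣAy_c = (14300.00)(65.00) + (4751.66)(153.34) + (4400.00)(36.67) + (-452.39)(87.00) = 1780107.78 mm³
x_c = 1631079.00 / 22999.27 = 70.92 mm
y_c = 1780107.78 / 22999.27 = 77.40 mm

x_c = 70.92 mm, y_c = 77.40 mm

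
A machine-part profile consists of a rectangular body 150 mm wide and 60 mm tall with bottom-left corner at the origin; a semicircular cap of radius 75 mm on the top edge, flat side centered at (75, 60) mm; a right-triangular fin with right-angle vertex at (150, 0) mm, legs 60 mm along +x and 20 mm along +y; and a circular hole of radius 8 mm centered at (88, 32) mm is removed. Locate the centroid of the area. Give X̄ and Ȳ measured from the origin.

X̄ = 77.98 mm, Ȳ = 59.17 mm

Part | A | x̄ᵢ | ȳᵢ | A·x̄ᵢ | A·ȳᵢ
rectangular body | 9000.00 | 75.00 | 30.00 | 675000.00 | 270000.00
semicircular top | 8835.73 | 75.00 | 91.83 | 662679.70 | 811393.76
triangular fin | 600.00 | 170.00 | 6.67 | 102000.00 | 4000.00
hole | -201.06 | 88.00 | 32.00 | -17693.45 | -6433.98
Σ | 18234.67 |  |  | 1421986.25 | 1078959.78
X̄ = 1421986.25 / 18234.67 = 77.98 mm
Ȳ = 1078959.78 / 18234.67 = 59.17 mm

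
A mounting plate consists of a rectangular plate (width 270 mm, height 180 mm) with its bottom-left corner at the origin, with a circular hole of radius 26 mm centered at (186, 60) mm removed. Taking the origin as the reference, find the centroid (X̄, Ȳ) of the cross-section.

X̄ = 132.67 mm, Ȳ = 91.37 mm

Part | A | x̄ᵢ | ȳᵢ | A·x̄ᵢ | A·ȳᵢ
plate | 48600.00 | 135.00 | 90.00 | 6561000.00 | 4374000.00
hole | -2123.72 | 186.00 | 60.00 | -395011.29 | -127423.00
Σ | 46476.28 |  |  | 6165988.71 | 4246577.00
X̄ = 6165988.71 / 46476.28 = 132.67 mm
Ȳ = 4246577.00 / 46476.28 = 91.37 mm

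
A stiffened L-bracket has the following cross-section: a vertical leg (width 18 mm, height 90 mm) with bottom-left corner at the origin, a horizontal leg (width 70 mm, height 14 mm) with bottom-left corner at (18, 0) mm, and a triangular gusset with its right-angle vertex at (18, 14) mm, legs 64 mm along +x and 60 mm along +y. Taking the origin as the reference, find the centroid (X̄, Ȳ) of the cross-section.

X̄ = 31.42 mm, Ȳ = 32.09 mm

vertical leg: A = 18 × 90 = 1620.00, centroid at (9.00, 45.00).
horizontal leg: A = 70 × 14 = 980.00, centroid at (53.00, 7.00).
gusset: A = ½·64·60 = 1920.00, centroid at (39.33, 34.00).
ΣA = 4520.00 mm²
ΣAX̄ = (1620.00)(9.00) + (980.00)(53.00) + (1920.00)(39.33) = 142040.00 mm³
ΣAȲ = (1620.00)(45.00) + (980.00)(7.00) + (1920.00)(34.00) = 145040.00 mm³
X̄ = 142040.00 / 4520.00 = 31.42 mm
Ȳ = 145040.00 / 4520.00 = 32.09 mm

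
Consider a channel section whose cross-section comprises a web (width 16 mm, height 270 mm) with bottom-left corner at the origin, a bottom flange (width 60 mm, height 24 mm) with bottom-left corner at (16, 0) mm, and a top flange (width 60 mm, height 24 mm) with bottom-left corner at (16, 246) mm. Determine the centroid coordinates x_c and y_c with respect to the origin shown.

web: A = 16 × 270 = 4320.00, centroid at (8.00, 135.00).
bottom flange: A = 60 × 24 = 1440.00, centroid at (46.00, 12.00).
top flange: A = 60 × 24 = 1440.00, centroid at (46.00, 258.00).
ΣA = 7200.00 mm², ΣAx_c = 167040.00 mm³, ΣAy_c = 972000.00 mm³.
x_c = 167040.00/7200.00 = 23.20 mm; y_c = 972000.00/7200.00 = 135.00 mm.

x_c = 23.20 mm, y_c = 135.00 mm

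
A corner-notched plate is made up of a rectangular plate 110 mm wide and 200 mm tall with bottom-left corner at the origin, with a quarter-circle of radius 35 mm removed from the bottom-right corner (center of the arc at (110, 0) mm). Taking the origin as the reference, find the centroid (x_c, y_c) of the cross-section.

plate: A = 110 × 200 = 22000.00, centroid at (55.00, 100.00).
removed quarter-circle: A = −¼π·35² = -962.11, centroid at (95.15, 14.85).
ΣA = 21037.89 mm²
ΣAx_c = (22000.00)(55.00) + (-962.11)(95.15) = 1118459.26 mm³
ΣAy_c = (22000.00)(100.00) + (-962.11)(14.85) = 2185708.33 mm³
x_c = 1118459.26 / 21037.89 = 53.16 mm
y_c = 2185708.33 / 21037.89 = 103.89 mm

x_c = 53.16 mm, y_c = 103.89 mm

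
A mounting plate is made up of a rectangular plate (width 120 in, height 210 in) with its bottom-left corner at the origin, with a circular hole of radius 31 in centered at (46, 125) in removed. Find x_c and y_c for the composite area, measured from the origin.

plate: A = 120 × 210 = 25200.00, centroid at (60.00, 105.00).
hole: A = −π·31² = -3019.07, centroid at (46.00, 125.00).
ΣA = 22180.93 in²
ΣAx_c = (25200.00)(60.00) + (-3019.07)(46.00) = 1373122.76 in³
ΣAy_c = (25200.00)(105.00) + (-3019.07)(125.00) = 2268616.18 in³
x_c = 1373122.76 / 22180.93 = 61.91 in
y_c = 2268616.18 / 22180.93 = 102.28 in

x_c = 61.91 in, y_c = 102.28 in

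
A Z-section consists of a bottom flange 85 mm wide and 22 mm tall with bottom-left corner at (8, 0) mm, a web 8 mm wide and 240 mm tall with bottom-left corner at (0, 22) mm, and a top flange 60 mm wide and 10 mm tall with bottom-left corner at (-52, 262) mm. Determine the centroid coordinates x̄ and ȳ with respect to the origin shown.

bottom flange: A = 85 × 22 = 1870.00, centroid at (50.50, 11.00).
web: A = 8 × 240 = 1920.00, centroid at (4.00, 142.00).
top flange: A = 60 × 10 = 600.00, centroid at (-22.00, 267.00).
ΣA = 4390.00 mm², ΣAx̄ = 88915.00 mm³, ΣAȳ = 453410.00 mm³.
x̄ = 88915.00/4390.00 = 20.25 mm; ȳ = 453410.00/4390.00 = 103.28 mm.

x̄ = 20.25 mm, ȳ = 103.28 mm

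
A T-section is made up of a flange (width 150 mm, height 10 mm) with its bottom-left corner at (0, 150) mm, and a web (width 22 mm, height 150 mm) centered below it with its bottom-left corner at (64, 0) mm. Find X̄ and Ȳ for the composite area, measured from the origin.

X̄ = 75.00 mm, Ȳ = 100.00 mm

Part | A | x̄ᵢ | ȳᵢ | A·x̄ᵢ | A·ȳᵢ
web | 3300.00 | 75.00 | 75.00 | 247500.00 | 247500.00
flange | 1500.00 | 75.00 | 155.00 | 112500.00 | 232500.00
Σ | 4800.00 |  |  | 360000.00 | 480000.00
X̄ = 360000.00 / 4800.00 = 75.00 mm
Ȳ = 480000.00 / 4800.00 = 100.00 mm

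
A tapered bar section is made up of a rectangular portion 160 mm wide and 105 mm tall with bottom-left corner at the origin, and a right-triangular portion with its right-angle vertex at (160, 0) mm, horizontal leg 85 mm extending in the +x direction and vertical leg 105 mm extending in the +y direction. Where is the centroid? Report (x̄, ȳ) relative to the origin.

rectangular portion: A = 160 × 105 = 16800.00, centroid at (80.00, 52.50).
triangular portion: A = ½·85·105 = 4462.50, centroid at (188.33, 35.00).
ΣA = 21262.50 mm²
ΣAx̄ = (16800.00)(80.00) + (4462.50)(188.33) = 2184437.50 mm³
ΣAȳ = (16800.00)(52.50) + (4462.50)(35.00) = 1038187.50 mm³
x̄ = 2184437.50 / 21262.50 = 102.74 mm
ȳ = 1038187.50 / 21262.50 = 48.83 mm

x̄ = 102.74 mm, ȳ = 48.83 mm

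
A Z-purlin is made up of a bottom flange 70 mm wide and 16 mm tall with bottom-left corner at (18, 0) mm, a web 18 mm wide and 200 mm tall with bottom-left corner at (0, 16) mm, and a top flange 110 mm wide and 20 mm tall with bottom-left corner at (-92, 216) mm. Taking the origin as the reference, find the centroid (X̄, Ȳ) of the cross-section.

bottom flange: A = 70 × 16 = 1120.00, centroid at (53.00, 8.00).
web: A = 18 × 200 = 3600.00, centroid at (9.00, 116.00).
top flange: A = 110 × 20 = 2200.00, centroid at (-37.00, 226.00).
ΣA = 6920.00 mm², ΣAX̄ = 10360.00 mm³, ΣAȲ = 923760.00 mm³.
X̄ = 10360.00/6920.00 = 1.50 mm; Ȳ = 923760.00/6920.00 = 133.49 mm.

X̄ = 1.50 mm, Ȳ = 133.49 mm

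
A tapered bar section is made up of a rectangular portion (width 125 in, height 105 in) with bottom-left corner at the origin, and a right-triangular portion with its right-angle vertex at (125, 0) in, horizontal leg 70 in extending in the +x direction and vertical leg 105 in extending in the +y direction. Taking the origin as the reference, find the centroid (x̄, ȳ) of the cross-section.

x̄ = 81.28 in, ȳ = 48.67 in

Part | A | x̄ᵢ | ȳᵢ | A·x̄ᵢ | A·ȳᵢ
rectangular portion | 13125.00 | 62.50 | 52.50 | 820312.50 | 689062.50
triangular portion | 3675.00 | 148.33 | 35.00 | 545125.00 | 128625.00
Σ | 16800.00 |  |  | 1365437.50 | 817687.50
x̄ = 1365437.50 / 16800.00 = 81.28 in
ȳ = 817687.50 / 16800.00 = 48.67 in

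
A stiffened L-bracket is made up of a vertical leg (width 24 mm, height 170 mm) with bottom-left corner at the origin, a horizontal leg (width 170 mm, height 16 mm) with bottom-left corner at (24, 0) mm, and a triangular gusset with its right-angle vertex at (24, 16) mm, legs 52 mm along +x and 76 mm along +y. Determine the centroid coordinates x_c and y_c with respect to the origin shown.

x_c = 48.67 mm, y_c = 51.30 mm

vertical leg: A = 24 × 170 = 4080.00, centroid at (12.00, 85.00).
horizontal leg: A = 170 × 16 = 2720.00, centroid at (109.00, 8.00).
gusset: A = ½·52·76 = 1976.00, centroid at (41.33, 41.33).
ΣA = 8776.00 mm², ΣAx_c = 427114.67 mm³, ΣAy_c = 450234.67 mm³.
x_c = 427114.67/8776.00 = 48.67 mm; y_c = 450234.67/8776.00 = 51.30 mm.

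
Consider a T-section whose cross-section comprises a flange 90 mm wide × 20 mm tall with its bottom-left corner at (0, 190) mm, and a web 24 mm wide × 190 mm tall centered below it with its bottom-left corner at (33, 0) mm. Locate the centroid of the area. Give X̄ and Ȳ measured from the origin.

X̄ = 45.00 mm, Ȳ = 124.72 mm

web: A = 24 × 190 = 4560.00, centroid at (45.00, 95.00).
flange: A = 90 × 20 = 1800.00, centroid at (45.00, 200.00).
ΣA = 6360.00 mm²
ΣAX̄ = (4560.00)(45.00) + (1800.00)(45.00) = 286200.00 mm³
ΣAȲ = (4560.00)(95.00) + (1800.00)(200.00) = 793200.00 mm³
X̄ = 286200.00 / 6360.00 = 45.00 mm
Ȳ = 793200.00 / 6360.00 = 124.72 mm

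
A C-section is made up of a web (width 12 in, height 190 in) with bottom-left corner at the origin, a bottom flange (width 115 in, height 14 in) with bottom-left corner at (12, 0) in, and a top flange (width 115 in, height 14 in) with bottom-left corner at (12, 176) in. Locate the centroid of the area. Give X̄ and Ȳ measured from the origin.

X̄ = 43.18 in, Ȳ = 95.00 in

web: A = 12 × 190 = 2280.00, centroid at (6.00, 95.00).
bottom flange: A = 115 × 14 = 1610.00, centroid at (69.50, 7.00).
top flange: A = 115 × 14 = 1610.00, centroid at (69.50, 183.00).
ΣA = 5500.00 in², ΣAX̄ = 237470.00 in³, ΣAȲ = 522500.00 in³.
X̄ = 237470.00/5500.00 = 43.18 in; Ȳ = 522500.00/5500.00 = 95.00 in.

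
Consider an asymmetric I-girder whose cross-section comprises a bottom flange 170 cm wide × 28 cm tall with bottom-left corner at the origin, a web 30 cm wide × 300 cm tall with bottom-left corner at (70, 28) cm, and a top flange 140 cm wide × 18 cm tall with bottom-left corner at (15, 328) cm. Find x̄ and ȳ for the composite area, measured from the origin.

bottom flange: A = 170 × 28 = 4760.00, centroid at (85.00, 14.00).
web: A = 30 × 300 = 9000.00, centroid at (85.00, 178.00).
top flange: A = 140 × 18 = 2520.00, centroid at (85.00, 337.00).
ΣA = 16280.00 cm²
ΣAx̄ = (4760.00)(85.00) + (9000.00)(85.00) + (2520.00)(85.00) = 1383800.00 cm³
ΣAȳ = (4760.00)(14.00) + (9000.00)(178.00) + (2520.00)(337.00) = 2517880.00 cm³
x̄ = 1383800.00 / 16280.00 = 85.00 cm
ȳ = 2517880.00 / 16280.00 = 154.66 cm

x̄ = 85.00 cm, ȳ = 154.66 cm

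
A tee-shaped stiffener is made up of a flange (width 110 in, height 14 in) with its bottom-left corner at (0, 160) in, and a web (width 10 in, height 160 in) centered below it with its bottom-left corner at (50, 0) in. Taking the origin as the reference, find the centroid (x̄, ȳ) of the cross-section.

web: A = 10 × 160 = 1600.00, centroid at (55.00, 80.00).
flange: A = 110 × 14 = 1540.00, centroid at (55.00, 167.00).
ΣA = 3140.00 in², ΣAx̄ = 172700.00 in³, ΣAȳ = 385180.00 in³.
x̄ = 172700.00/3140.00 = 55.00 in; ȳ = 385180.00/3140.00 = 122.67 in.

x̄ = 55.00 in, ȳ = 122.67 in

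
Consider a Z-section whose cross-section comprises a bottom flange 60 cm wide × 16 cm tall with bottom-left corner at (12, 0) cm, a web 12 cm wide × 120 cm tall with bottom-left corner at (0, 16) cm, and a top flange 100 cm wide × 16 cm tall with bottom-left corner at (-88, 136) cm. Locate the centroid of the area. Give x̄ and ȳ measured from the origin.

x̄ = -2.96 cm, ȳ = 86.88 cm

bottom flange: A = 60 × 16 = 960.00, centroid at (42.00, 8.00).
web: A = 12 × 120 = 1440.00, centroid at (6.00, 76.00).
top flange: A = 100 × 16 = 1600.00, centroid at (-38.00, 144.00).
ΣA = 4000.00 cm², ΣAx̄ = -11840.00 cm³, ΣAȳ = 347520.00 cm³.
x̄ = -11840.00/4000.00 = -2.96 cm; ȳ = 347520.00/4000.00 = 86.88 cm.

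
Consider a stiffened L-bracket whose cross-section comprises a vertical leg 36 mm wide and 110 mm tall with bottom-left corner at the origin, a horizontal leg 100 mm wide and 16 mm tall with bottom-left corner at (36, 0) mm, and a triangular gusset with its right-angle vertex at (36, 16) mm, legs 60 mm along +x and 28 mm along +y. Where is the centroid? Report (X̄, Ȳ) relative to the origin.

X̄ = 39.99 mm, Ȳ = 39.36 mm

vertical leg: A = 36 × 110 = 3960.00, centroid at (18.00, 55.00).
horizontal leg: A = 100 × 16 = 1600.00, centroid at (86.00, 8.00).
gusset: A = ½·60·28 = 840.00, centroid at (56.00, 25.33).
ΣA = 6400.00 mm²
ΣAX̄ = (3960.00)(18.00) + (1600.00)(86.00) + (840.00)(56.00) = 255920.00 mm³
ΣAȲ = (3960.00)(55.00) + (1600.00)(8.00) + (840.00)(25.33) = 251880.00 mm³
X̄ = 255920.00 / 6400.00 = 39.99 mm
Ȳ = 251880.00 / 6400.00 = 39.36 mm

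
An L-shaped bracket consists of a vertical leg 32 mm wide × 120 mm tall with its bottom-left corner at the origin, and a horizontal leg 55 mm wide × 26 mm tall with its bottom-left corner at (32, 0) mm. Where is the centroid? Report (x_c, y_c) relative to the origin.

x_c = 27.80 mm, y_c = 47.25 mm

vertical leg: A = 32 × 120 = 3840.00, centroid at (16.00, 60.00).
horizontal leg: A = 55 × 26 = 1430.00, centroid at (59.50, 13.00).
ΣA = 5270.00 mm²
ΣAx_c = (3840.00)(16.00) + (1430.00)(59.50) = 146525.00 mm³
ΣAy_c = (3840.00)(60.00) + (1430.00)(13.00) = 248990.00 mm³
x_c = 146525.00 / 5270.00 = 27.80 mm
y_c = 248990.00 / 5270.00 = 47.25 mm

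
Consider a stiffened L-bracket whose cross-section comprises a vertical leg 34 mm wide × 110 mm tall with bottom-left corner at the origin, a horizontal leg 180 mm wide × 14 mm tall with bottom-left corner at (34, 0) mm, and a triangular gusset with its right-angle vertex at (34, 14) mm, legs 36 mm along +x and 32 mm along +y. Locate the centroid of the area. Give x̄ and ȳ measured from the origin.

vertical leg: A = 34 × 110 = 3740.00, centroid at (17.00, 55.00).
horizontal leg: A = 180 × 14 = 2520.00, centroid at (124.00, 7.00).
gusset: A = ½·36·32 = 576.00, centroid at (46.00, 24.67).
ΣA = 6836.00 mm², ΣAx̄ = 402556.00 mm³, ΣAȳ = 237548.00 mm³.
x̄ = 402556.00/6836.00 = 58.89 mm; ȳ = 237548.00/6836.00 = 34.75 mm.

x̄ = 58.89 mm, ȳ = 34.75 mm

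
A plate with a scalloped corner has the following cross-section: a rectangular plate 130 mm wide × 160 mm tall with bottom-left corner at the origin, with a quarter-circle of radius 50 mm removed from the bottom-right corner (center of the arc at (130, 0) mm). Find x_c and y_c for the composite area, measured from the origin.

x_c = 60.44 mm, y_c = 86.13 mm

plate: A = 130 × 160 = 20800.00, centroid at (65.00, 80.00).
removed quarter-circle: A = −¼π·50² = -1963.50, centroid at (108.78, 21.22).
ΣA = 18836.50 mm²
ΣAx_c = (20800.00)(65.00) + (-1963.50)(108.78) = 1138412.26 mm³
ΣAy_c = (20800.00)(80.00) + (-1963.50)(21.22) = 1622333.33 mm³
x_c = 1138412.26 / 18836.50 = 60.44 mm
y_c = 1622333.33 / 18836.50 = 86.13 mm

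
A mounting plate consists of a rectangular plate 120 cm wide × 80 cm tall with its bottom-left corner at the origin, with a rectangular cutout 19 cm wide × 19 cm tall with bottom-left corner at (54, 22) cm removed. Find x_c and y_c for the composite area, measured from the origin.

plate: A = 120 × 80 = 9600.00, centroid at (60.00, 40.00).
hole: A = −(19 × 19) = -361.00, centroid at (63.50, 31.50).
ΣA = 9239.00 cm², ΣAx_c = 553076.50 cm³, ΣAy_c = 372628.50 cm³.
x_c = 553076.50/9239.00 = 59.86 cm; y_c = 372628.50/9239.00 = 40.33 cm.

x_c = 59.86 cm, y_c = 40.33 cm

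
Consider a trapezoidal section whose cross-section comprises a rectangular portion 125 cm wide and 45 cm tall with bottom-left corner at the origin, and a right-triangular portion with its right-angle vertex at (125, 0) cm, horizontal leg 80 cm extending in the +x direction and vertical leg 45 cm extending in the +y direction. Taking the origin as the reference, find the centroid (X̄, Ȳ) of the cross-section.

Part | A | x̄ᵢ | ȳᵢ | A·x̄ᵢ | A·ȳᵢ
rectangular portion | 5625.00 | 62.50 | 22.50 | 351562.50 | 126562.50
triangular portion | 1800.00 | 151.67 | 15.00 | 273000.00 | 27000.00
Σ | 7425.00 |  |  | 624562.50 | 153562.50
X̄ = 624562.50 / 7425.00 = 84.12 cm
Ȳ = 153562.50 / 7425.00 = 20.68 cm

X̄ = 84.12 cm, Ȳ = 20.68 cm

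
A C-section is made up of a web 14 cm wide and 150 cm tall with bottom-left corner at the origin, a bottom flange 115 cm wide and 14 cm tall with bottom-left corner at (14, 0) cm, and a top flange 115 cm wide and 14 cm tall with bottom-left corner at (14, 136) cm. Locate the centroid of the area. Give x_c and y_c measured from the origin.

Part | A | x̄ᵢ | ȳᵢ | A·x̄ᵢ | A·ȳᵢ
web | 2100.00 | 7.00 | 75.00 | 14700.00 | 157500.00
bottom flange | 1610.00 | 71.50 | 7.00 | 115115.00 | 11270.00
top flange | 1610.00 | 71.50 | 143.00 | 115115.00 | 230230.00
Σ | 5320.00 |  |  | 244930.00 | 399000.00
x_c = 244930.00 / 5320.00 = 46.04 cm
y_c = 399000.00 / 5320.00 = 75.00 cm

x_c = 46.04 cm, y_c = 75.00 cm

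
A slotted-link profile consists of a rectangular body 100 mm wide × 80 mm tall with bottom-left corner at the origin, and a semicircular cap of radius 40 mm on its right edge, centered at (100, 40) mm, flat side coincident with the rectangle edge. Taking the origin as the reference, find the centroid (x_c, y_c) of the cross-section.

Part | A | x̄ᵢ | ȳᵢ | A·x̄ᵢ | A·ȳᵢ
rectangular body | 8000.00 | 50.00 | 40.00 | 400000.00 | 320000.00
semicircular end | 2513.27 | 116.98 | 40.00 | 293994.08 | 100530.96
Σ | 10513.27 |  |  | 693994.08 | 420530.96
x_c = 693994.08 / 10513.27 = 66.01 mm
y_c = 420530.96 / 10513.27 = 40.00 mm

x_c = 66.01 mm, y_c = 40.00 mm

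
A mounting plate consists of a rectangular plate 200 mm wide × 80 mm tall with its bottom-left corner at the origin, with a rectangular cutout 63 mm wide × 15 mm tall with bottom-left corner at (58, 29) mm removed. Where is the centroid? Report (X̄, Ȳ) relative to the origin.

plate: A = 200 × 80 = 16000.00, centroid at (100.00, 40.00).
hole: A = −(63 × 15) = -945.00, centroid at (89.50, 36.50).
ΣA = 15055.00 mm²
ΣAX̄ = (16000.00)(100.00) + (-945.00)(89.50) = 1515422.50 mm³
ΣAȲ = (16000.00)(40.00) + (-945.00)(36.50) = 605507.50 mm³
X̄ = 1515422.50 / 15055.00 = 100.66 mm
Ȳ = 605507.50 / 15055.00 = 40.22 mm

X̄ = 100.66 mm, Ȳ = 40.22 mm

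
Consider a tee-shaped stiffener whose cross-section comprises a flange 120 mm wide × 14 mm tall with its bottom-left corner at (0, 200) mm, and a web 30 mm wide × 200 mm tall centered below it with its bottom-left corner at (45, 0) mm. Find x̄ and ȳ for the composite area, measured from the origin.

x̄ = 60.00 mm, ȳ = 123.41 mm

web: A = 30 × 200 = 6000.00, centroid at (60.00, 100.00).
flange: A = 120 × 14 = 1680.00, centroid at (60.00, 207.00).
ΣA = 7680.00 mm²
ΣAx̄ = (6000.00)(60.00) + (1680.00)(60.00) = 460800.00 mm³
ΣAȳ = (6000.00)(100.00) + (1680.00)(207.00) = 947760.00 mm³
x̄ = 460800.00 / 7680.00 = 60.00 mm
ȳ = 947760.00 / 7680.00 = 123.41 mm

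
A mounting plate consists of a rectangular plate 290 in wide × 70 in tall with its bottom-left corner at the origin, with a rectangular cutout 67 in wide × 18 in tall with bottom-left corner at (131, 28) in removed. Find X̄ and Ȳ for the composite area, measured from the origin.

Part | A | x̄ᵢ | ȳᵢ | A·x̄ᵢ | A·ȳᵢ
plate | 20300.00 | 145.00 | 35.00 | 2943500.00 | 710500.00
hole | -1206.00 | 164.50 | 37.00 | -198387.00 | -44622.00
Σ | 19094.00 |  |  | 2745113.00 | 665878.00
X̄ = 2745113.00 / 19094.00 = 143.77 in
Ȳ = 665878.00 / 19094.00 = 34.87 in

X̄ = 143.77 in, Ȳ = 34.87 in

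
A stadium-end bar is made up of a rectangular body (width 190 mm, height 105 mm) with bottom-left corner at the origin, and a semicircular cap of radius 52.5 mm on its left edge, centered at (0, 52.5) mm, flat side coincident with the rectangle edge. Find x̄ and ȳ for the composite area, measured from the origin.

rectangular body: A = 190 × 105 = 19950.00, centroid at (95.00, 52.50).
semicircular end: A = ½π·52.5² = 4329.51, centroid at (-22.28, 52.50).
ΣA = 24279.51 mm², ΣAx̄ = 1798781.25 mm³, ΣAȳ = 1274674.14 mm³.
x̄ = 1798781.25/24279.51 = 74.09 mm; ȳ = 1274674.14/24279.51 = 52.50 mm.

x̄ = 74.09 mm, ȳ = 52.50 mm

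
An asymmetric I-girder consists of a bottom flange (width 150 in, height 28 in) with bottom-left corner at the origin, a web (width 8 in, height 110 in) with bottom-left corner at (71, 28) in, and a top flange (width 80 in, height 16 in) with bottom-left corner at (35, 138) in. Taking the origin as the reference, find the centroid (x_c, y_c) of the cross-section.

x_c = 75.00 in, y_c = 50.11 in

bottom flange: A = 150 × 28 = 4200.00, centroid at (75.00, 14.00).
web: A = 8 × 110 = 880.00, centroid at (75.00, 83.00).
top flange: A = 80 × 16 = 1280.00, centroid at (75.00, 146.00).
ΣA = 6360.00 in², ΣAx_c = 477000.00 in³, ΣAy_c = 318720.00 in³.
x_c = 477000.00/6360.00 = 75.00 in; y_c = 318720.00/6360.00 = 50.11 in.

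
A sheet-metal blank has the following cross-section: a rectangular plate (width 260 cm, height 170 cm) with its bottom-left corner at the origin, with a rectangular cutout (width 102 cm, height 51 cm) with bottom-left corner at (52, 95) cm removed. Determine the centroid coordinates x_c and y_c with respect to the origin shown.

x_c = 133.60 cm, y_c = 80.26 cm

Part | A | x̄ᵢ | ȳᵢ | A·x̄ᵢ | A·ȳᵢ
plate | 44200.00 | 130.00 | 85.00 | 5746000.00 | 3757000.00
hole | -5202.00 | 103.00 | 120.50 | -535806.00 | -626841.00
Σ | 38998.00 |  |  | 5210194.00 | 3130159.00
x_c = 5210194.00 / 38998.00 = 133.60 cm
y_c = 3130159.00 / 38998.00 = 80.26 cm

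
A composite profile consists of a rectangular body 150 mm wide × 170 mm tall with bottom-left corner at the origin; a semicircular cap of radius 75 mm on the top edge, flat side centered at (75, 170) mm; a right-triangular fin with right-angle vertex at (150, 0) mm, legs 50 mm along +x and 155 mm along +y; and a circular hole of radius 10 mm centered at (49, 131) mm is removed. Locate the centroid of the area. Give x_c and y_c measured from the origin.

rectangular body: A = 150 × 170 = 25500.00, centroid at (75.00, 85.00).
semicircular top: A = ½π·75² = 8835.73, centroid at (75.00, 201.83).
triangular fin: A = ½·50·155 = 3875.00, centroid at (166.67, 51.67).
hole: A = −π·10² = -314.16, centroid at (49.00, 131.00).
ΣA = 37896.57 mm²
ΣAx_c = (25500.00)(75.00) + (8835.73)(75.00) + (3875.00)(166.67) + (-314.16)(49.00) = 3205619.23 mm³
ΣAy_c = (25500.00)(85.00) + (8835.73)(201.83) + (3875.00)(51.67) + (-314.16)(131.00) = 4109877.46 mm³
x_c = 3205619.23 / 37896.57 = 84.59 mm
y_c = 4109877.46 / 37896.57 = 108.45 mm

x_c = 84.59 mm, y_c = 108.45 mm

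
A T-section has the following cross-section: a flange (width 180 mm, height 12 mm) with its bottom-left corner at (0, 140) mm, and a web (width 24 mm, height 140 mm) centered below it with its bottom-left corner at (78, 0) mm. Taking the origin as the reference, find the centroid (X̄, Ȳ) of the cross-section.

X̄ = 90.00 mm, Ȳ = 99.74 mm

Part | A | x̄ᵢ | ȳᵢ | A·x̄ᵢ | A·ȳᵢ
web | 3360.00 | 90.00 | 70.00 | 302400.00 | 235200.00
flange | 2160.00 | 90.00 | 146.00 | 194400.00 | 315360.00
Σ | 5520.00 |  |  | 496800.00 | 550560.00
X̄ = 496800.00 / 5520.00 = 90.00 mm
Ȳ = 550560.00 / 5520.00 = 99.74 mm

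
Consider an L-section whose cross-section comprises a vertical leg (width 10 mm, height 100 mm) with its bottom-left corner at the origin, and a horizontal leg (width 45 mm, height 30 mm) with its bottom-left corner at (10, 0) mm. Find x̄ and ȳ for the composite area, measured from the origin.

x̄ = 20.80 mm, ȳ = 29.89 mm

vertical leg: A = 10 × 100 = 1000.00, centroid at (5.00, 50.00).
horizontal leg: A = 45 × 30 = 1350.00, centroid at (32.50, 15.00).
ΣA = 2350.00 mm²
ΣAx̄ = (1000.00)(5.00) + (1350.00)(32.50) = 48875.00 mm³
ΣAȳ = (1000.00)(50.00) + (1350.00)(15.00) = 70250.00 mm³
x̄ = 48875.00 / 2350.00 = 20.80 mm
ȳ = 70250.00 / 2350.00 = 29.89 mm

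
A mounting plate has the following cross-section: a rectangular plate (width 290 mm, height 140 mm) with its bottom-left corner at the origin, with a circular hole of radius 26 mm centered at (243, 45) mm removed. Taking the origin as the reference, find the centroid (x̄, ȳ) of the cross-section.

x̄ = 139.59 mm, ȳ = 71.38 mm

plate: A = 290 × 140 = 40600.00, centroid at (145.00, 70.00).
hole: A = −π·26² = -2123.72, centroid at (243.00, 45.00).
ΣA = 38476.28 mm²
ΣAx̄ = (40600.00)(145.00) + (-2123.72)(243.00) = 5370936.86 mm³
ΣAȳ = (40600.00)(70.00) + (-2123.72)(45.00) = 2746432.75 mm³
x̄ = 5370936.86 / 38476.28 = 139.59 mm
ȳ = 2746432.75 / 38476.28 = 71.38 mm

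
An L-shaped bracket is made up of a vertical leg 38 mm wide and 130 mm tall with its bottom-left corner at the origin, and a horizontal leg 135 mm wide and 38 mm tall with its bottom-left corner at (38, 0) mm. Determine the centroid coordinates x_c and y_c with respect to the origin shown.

vertical leg: A = 38 × 130 = 4940.00, centroid at (19.00, 65.00).
horizontal leg: A = 135 × 38 = 5130.00, centroid at (105.50, 19.00).
ΣA = 10070.00 mm²
ΣAx_c = (4940.00)(19.00) + (5130.00)(105.50) = 635075.00 mm³
ΣAy_c = (4940.00)(65.00) + (5130.00)(19.00) = 418570.00 mm³
x_c = 635075.00 / 10070.00 = 63.07 mm
y_c = 418570.00 / 10070.00 = 41.57 mm

x_c = 63.07 mm, y_c = 41.57 mm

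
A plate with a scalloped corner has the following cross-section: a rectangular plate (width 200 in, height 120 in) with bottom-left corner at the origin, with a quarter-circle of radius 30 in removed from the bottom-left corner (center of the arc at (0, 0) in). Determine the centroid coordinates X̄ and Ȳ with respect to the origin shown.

X̄ = 102.65 in, Ȳ = 61.43 in

Part | A | x̄ᵢ | ȳᵢ | A·x̄ᵢ | A·ȳᵢ
plate | 24000.00 | 100.00 | 60.00 | 2400000.00 | 1440000.00
removed quarter-circle | -706.86 | 12.73 | 12.73 | -9000.00 | -9000.00
Σ | 23293.14 |  |  | 2391000.00 | 1431000.00
X̄ = 2391000.00 / 23293.14 = 102.65 in
Ȳ = 1431000.00 / 23293.14 = 61.43 in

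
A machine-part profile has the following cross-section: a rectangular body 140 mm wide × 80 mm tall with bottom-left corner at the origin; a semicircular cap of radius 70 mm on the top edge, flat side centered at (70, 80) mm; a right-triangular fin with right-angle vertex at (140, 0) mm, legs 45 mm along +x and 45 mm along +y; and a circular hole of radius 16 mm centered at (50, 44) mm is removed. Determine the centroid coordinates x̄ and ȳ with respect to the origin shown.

x̄ = 75.35 mm, ȳ = 66.59 mm

Part | A | x̄ᵢ | ȳᵢ | A·x̄ᵢ | A·ȳᵢ
rectangular body | 11200.00 | 70.00 | 40.00 | 784000.00 | 448000.00
semicircular top | 7696.90 | 70.00 | 109.71 | 538783.14 | 844418.83
triangular fin | 1012.50 | 155.00 | 15.00 | 156937.50 | 15187.50
hole | -804.25 | 50.00 | 44.00 | -40212.39 | -35386.90
Σ | 19105.15 |  |  | 1439508.25 | 1272219.43
x̄ = 1439508.25 / 19105.15 = 75.35 mm
ȳ = 1272219.43 / 19105.15 = 66.59 mm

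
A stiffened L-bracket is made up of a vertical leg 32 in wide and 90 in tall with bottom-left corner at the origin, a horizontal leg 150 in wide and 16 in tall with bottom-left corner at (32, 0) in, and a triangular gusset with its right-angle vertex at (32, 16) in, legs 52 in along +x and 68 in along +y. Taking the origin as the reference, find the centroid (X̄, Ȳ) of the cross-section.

X̄ = 55.35 in, Ȳ = 30.81 in

vertical leg: A = 32 × 90 = 2880.00, centroid at (16.00, 45.00).
horizontal leg: A = 150 × 16 = 2400.00, centroid at (107.00, 8.00).
gusset: A = ½·52·68 = 1768.00, centroid at (49.33, 38.67).
ΣA = 7048.00 in², ΣAX̄ = 390101.33 in³, ΣAȲ = 217162.67 in³.
X̄ = 390101.33/7048.00 = 55.35 in; Ȳ = 217162.67/7048.00 = 30.81 in.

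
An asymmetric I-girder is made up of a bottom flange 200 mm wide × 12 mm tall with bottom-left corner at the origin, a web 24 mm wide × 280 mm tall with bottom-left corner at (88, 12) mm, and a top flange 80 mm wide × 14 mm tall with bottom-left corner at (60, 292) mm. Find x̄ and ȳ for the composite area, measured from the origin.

x̄ = 100.00 mm, ȳ = 133.86 mm

bottom flange: A = 200 × 12 = 2400.00, centroid at (100.00, 6.00).
web: A = 24 × 280 = 6720.00, centroid at (100.00, 152.00).
top flange: A = 80 × 14 = 1120.00, centroid at (100.00, 299.00).
ΣA = 10240.00 mm², ΣAx̄ = 1024000.00 mm³, ΣAȳ = 1370720.00 mm³.
x̄ = 1024000.00/10240.00 = 100.00 mm; ȳ = 1370720.00/10240.00 = 133.86 mm.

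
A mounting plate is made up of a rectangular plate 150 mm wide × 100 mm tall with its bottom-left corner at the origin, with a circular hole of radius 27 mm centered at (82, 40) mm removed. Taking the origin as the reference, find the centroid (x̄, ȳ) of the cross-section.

Part | A | x̄ᵢ | ȳᵢ | A·x̄ᵢ | A·ȳᵢ
plate | 15000.00 | 75.00 | 50.00 | 1125000.00 | 750000.00
hole | -2290.22 | 82.00 | 40.00 | -187798.13 | -91608.84
Σ | 12709.78 |  |  | 937201.87 | 658391.16
x̄ = 937201.87 / 12709.78 = 73.74 mm
ȳ = 658391.16 / 12709.78 = 51.80 mm

x̄ = 73.74 mm, ȳ = 51.80 mm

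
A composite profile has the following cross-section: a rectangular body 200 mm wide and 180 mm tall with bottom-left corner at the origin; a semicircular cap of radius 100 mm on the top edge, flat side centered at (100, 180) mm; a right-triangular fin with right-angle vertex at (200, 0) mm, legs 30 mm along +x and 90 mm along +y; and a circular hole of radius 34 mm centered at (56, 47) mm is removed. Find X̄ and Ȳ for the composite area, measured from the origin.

Part | A | x̄ᵢ | ȳᵢ | A·x̄ᵢ | A·ȳᵢ
rectangular body | 36000.00 | 100.00 | 90.00 | 3600000.00 | 3240000.00
semicircular top | 15707.96 | 100.00 | 222.44 | 1570796.33 | 3494100.05
triangular fin | 1350.00 | 210.00 | 30.00 | 283500.00 | 40500.00
hole | -3631.68 | 56.00 | 47.00 | -203374.14 | -170689.01
Σ | 49426.28 |  |  | 5250922.18 | 6603911.04
X̄ = 5250922.18 / 49426.28 = 106.24 mm
Ȳ = 6603911.04 / 49426.28 = 133.61 mm

X̄ = 106.24 mm, Ȳ = 133.61 mm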